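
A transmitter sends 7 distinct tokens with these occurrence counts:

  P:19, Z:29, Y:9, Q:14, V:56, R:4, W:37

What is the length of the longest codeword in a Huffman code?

Merge the two lowest-weight nodes at each step:
combine R(4), Y(9) → 13
combine 13, Q(14) → 27
combine P(19), 27 → 46
combine Z(29), W(37) → 66
combine 46, V(56) → 102
combine 66, 102 → 168
The first pair merged (R, Y) ends up deepest, at depth 5.

5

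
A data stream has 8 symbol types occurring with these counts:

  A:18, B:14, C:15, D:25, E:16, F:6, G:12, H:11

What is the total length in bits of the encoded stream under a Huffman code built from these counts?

Build the Huffman tree bottom-up:
combine F(6), H(11) → 17
combine G(12), B(14) → 26
combine C(15), E(16) → 31
combine 17, A(18) → 35
combine D(25), 26 → 51
combine 31, 35 → 66
combine 51, 66 → 117
Total encoded bits = sum of merged weights = 17 + 26 + 31 + 35 + 51 + 66 + 117 = 343.

343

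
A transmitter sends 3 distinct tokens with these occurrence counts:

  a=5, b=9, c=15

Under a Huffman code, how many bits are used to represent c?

Repeatedly merge the two smallest:
combine a(5), b(9) → 14
combine 14, c(15) → 29
c is merged only at the final step, so code length = 1.

1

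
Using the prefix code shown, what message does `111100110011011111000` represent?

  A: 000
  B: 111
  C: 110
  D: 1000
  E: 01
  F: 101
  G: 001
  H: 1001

BHHFBD

Read left to right; each codeword is recognised as soon as it completes (prefix code):
  111→B | 1001→H | 1001→H | 101→F | 111→B | 1000→D
Decoded message: BHHFBD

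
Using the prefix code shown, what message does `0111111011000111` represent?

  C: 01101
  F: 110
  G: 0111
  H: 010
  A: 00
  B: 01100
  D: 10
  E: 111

Read left to right; each codeword is recognised as soon as it completes (prefix code):
  0111→G | 111→E | 01100→B | 0111→G
Decoded message: GEBG

GEBG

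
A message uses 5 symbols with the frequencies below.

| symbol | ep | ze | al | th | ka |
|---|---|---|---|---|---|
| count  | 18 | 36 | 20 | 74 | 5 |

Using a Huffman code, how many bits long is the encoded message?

Greedily combine the two least-frequent nodes:
combine ka(5), ep(18) → 23
combine al(20), 23 → 43
combine ze(36), 43 → 79
combine th(74), 79 → 153
Each symbol's bit-cost is frequency × depth; summing gives 298 bits (equivalently 23 + 43 + 79 + 153).

298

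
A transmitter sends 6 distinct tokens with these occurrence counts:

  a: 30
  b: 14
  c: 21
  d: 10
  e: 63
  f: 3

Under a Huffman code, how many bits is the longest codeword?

5

Merge the two lowest-weight nodes at each step:
f(3) + d(10) → 13
13 + b(14) → 27
c(21) + 27 → 48
a(30) + 48 → 78
e(63) + 78 → 141
The first pair merged (f, d) ends up deepest, at depth 5.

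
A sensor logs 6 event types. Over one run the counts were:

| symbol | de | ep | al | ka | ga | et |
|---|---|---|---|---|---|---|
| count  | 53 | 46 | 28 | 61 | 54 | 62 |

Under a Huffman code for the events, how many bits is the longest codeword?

Merge the two lowest-weight nodes at each step:
combine al(28), ep(46) → 74
combine de(53), ga(54) → 107
combine ka(61), et(62) → 123
combine 74, 107 → 181
combine 123, 181 → 304
The first pair merged (al, ep) ends up deepest, at depth 3.

3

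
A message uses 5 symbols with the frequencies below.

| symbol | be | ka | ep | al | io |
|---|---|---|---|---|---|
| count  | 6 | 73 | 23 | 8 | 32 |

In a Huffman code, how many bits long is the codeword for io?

Build the tree from the bottom:
merge be(6) and al(8): 14
merge 14 and ep(23): 37
merge io(32) and 37: 69
merge 69 and ka(73): 142
The subtree containing io is merged 2 times, so code length = 2.

2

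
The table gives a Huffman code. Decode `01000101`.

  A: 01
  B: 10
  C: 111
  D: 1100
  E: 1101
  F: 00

AFAA

Read left to right; each codeword is recognised as soon as it completes (prefix code):
  01→A | 00→F | 01→A | 01→A
Decoded message: AFAA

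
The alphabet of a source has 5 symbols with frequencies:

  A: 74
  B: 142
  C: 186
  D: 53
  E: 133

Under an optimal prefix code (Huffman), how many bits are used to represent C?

Huffman merges, smallest pair first:
merge D(53) and A(74): 127
merge 127 and E(133): 260
merge B(142) and C(186): 328
merge 260 and 328: 588
C sits 2 levels below the root, so its codeword is 2 bits.

2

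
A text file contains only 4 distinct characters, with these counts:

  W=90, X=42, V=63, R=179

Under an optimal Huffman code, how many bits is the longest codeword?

3

Merge the two lowest-weight nodes at each step:
combine X(42), V(63) → 105
combine W(90), 105 → 195
combine R(179), 195 → 374
The rarest symbols sit at the bottom; the longest codeword is 3 bits.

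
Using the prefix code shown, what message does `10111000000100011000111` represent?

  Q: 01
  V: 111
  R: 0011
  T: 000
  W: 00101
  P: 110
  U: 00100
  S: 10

Read left to right; each codeword is recognised as soon as it completes (prefix code):
  10→S | 111→V | 000→T | 000→T | 10→S | 0011→R | 000→T | 111→V
Decoded message: SVTTSRTV

SVTTSRTV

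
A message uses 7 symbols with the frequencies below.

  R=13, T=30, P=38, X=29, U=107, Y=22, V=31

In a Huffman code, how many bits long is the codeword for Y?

Build the tree from the bottom:
combine R(13), Y(22) → 35
combine X(29), T(30) → 59
combine V(31), 35 → 66
combine P(38), 59 → 97
combine 66, 97 → 163
combine U(107), 163 → 270
The subtree containing Y is merged 4 times, so code length = 4.

4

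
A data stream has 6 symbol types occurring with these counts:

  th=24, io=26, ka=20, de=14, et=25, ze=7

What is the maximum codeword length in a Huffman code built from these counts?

Merge the two lowest-weight nodes at each step:
combine ze(7), de(14) → 21
combine ka(20), 21 → 41
combine th(24), et(25) → 49
combine io(26), 41 → 67
combine 49, 67 → 116
The first pair merged (ze, de) ends up deepest, at depth 4.

4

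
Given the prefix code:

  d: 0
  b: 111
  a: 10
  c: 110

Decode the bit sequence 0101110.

Read left to right; each codeword is recognised as soon as it completes (prefix code):
  0→d | 10→a | 111→b | 0→d
Decoded message: dabd

dabd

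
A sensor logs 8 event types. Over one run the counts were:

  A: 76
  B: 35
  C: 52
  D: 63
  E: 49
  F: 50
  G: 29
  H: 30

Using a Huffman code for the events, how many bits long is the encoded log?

1135

Greedily combine the two least-frequent nodes:
G(29) + H(30) → 59
B(35) + E(49) → 84
F(50) + C(52) → 102
59 + D(63) → 122
A(76) + 84 → 160
102 + 122 → 224
160 + 224 → 384
Each symbol's bit-cost is frequency × depth; summing gives 1135 bits (equivalently 59 + 84 + 102 + 122 + 160 + 224 + 384).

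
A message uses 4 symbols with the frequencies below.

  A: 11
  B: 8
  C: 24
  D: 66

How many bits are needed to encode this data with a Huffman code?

171

Merge the two smallest weights repeatedly:
B(8) + A(11) → 19
19 + C(24) → 43
43 + D(66) → 109
Total encoded bits = sum of merged weights = 19 + 43 + 109 = 171.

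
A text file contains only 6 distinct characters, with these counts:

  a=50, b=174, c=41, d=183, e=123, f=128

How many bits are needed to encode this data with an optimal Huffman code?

Build the Huffman tree bottom-up:
c(41) + a(50) → 91
91 + e(123) → 214
f(128) + b(174) → 302
d(183) + 214 → 397
302 + 397 → 699
Total encoded bits = sum of merged weights = 91 + 214 + 302 + 397 + 699 = 1703.

1703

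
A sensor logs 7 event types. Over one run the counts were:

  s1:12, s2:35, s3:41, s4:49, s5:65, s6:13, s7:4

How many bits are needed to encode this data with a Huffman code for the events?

Merge the two smallest weights repeatedly:
s7(4) + s1(12) → 16
s6(13) + 16 → 29
29 + s2(35) → 64
s3(41) + s4(49) → 90
64 + s5(65) → 129
90 + 129 → 219
The encoded length is the sum of every internal node's weight: 16 + 29 + 64 + 90 + 129 + 219 = 547 bits.

547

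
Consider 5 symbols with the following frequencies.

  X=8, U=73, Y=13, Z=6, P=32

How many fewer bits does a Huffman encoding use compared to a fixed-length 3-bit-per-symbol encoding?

164

Fixed-length: 3 bits × 132 symbols = 396 bits.
Huffman merges:
merge Z(6) and X(8): 14
merge Y(13) and 14: 27
merge 27 and P(32): 59
merge 59 and U(73): 132
Huffman total = 14 + 27 + 59 + 132 = 232 bits.
Saving = 396 − 232 = 164 bits.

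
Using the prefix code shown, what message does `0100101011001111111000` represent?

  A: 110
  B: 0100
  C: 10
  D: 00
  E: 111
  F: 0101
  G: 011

BCCAGEAD

Read left to right; each codeword is recognised as soon as it completes (prefix code):
  0100→B | 10→C | 10→C | 110→A | 011→G | 111→E | 110→A | 00→D
Decoded message: BCCAGEAD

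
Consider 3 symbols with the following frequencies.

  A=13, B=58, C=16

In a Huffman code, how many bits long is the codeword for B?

Build the tree from the bottom:
A(13) + C(16) → 29
29 + B(58) → 87
B sits one level below the root: a 1-bit codeword.

1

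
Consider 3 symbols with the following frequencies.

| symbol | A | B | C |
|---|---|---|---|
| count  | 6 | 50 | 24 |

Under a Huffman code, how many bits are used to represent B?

1

Huffman merges, smallest pair first:
A(6) + C(24) → 30
30 + B(50) → 80
B is merged only at the final step, so code length = 1.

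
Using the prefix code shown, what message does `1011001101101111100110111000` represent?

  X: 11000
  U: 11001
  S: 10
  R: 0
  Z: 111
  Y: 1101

SUSYZSRYX

Read left to right; each codeword is recognised as soon as it completes (prefix code):
  10→S | 11001→U | 10→S | 1101→Y | 111→Z | 10→S | 0→R | 1101→Y | 11000→X
Decoded message: SUSYZSRYX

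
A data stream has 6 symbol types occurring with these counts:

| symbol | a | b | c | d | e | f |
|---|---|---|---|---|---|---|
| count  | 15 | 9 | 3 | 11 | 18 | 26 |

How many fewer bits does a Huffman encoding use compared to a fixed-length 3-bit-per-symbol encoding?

Fixed-length: 3 bits × 82 symbols = 246 bits.
Huffman merges:
c(3) + b(9) → 12
d(11) + 12 → 23
a(15) + e(18) → 33
23 + f(26) → 49
33 + 49 → 82
Huffman total = 12 + 23 + 33 + 49 + 82 = 199 bits.
Saving = 246 − 199 = 47 bits.

47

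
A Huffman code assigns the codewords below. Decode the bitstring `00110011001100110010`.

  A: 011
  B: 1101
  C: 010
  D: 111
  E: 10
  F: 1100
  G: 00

Read left to right; each codeword is recognised as soon as it completes (prefix code):
  00→G | 1100→F | 1100→F | 1100→F | 1100→F | 10→E
Decoded message: GFFFFE

GFFFFE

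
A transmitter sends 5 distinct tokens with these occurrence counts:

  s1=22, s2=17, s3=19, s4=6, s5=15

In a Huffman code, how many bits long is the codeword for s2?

2

Build the tree from the bottom:
merge s4(6) and s5(15): 21
merge s2(17) and s3(19): 36
merge 21 and s1(22): 43
merge 36 and 43: 79
s2's leaf is at depth 2, giving a 2-bit codeword.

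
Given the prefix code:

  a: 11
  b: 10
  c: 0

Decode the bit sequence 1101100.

acacc

Read left to right; each codeword is recognised as soon as it completes (prefix code):
  11→a | 0→c | 11→a | 0→c | 0→c
Decoded message: acacc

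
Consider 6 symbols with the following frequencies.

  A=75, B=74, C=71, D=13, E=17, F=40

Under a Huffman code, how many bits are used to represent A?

Build the tree from the bottom:
D(13) + E(17) → 30
30 + F(40) → 70
70 + C(71) → 141
B(74) + A(75) → 149
141 + 149 → 290
The subtree containing A is merged 2 times, so code length = 2.

2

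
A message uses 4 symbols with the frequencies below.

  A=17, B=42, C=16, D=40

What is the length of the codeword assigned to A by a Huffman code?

Repeatedly merge the two smallest:
combine C(16), A(17) → 33
combine 33, D(40) → 73
combine B(42), 73 → 115
A sits 3 levels below the root, so its codeword is 3 bits.

3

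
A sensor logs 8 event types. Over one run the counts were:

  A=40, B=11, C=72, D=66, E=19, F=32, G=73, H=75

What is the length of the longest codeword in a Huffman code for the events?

5

Merge the two lowest-weight nodes at each step:
B(11) + E(19) → 30
30 + F(32) → 62
A(40) + 62 → 102
D(66) + C(72) → 138
G(73) + H(75) → 148
102 + 138 → 240
148 + 240 → 388
Maximum depth reached is 5.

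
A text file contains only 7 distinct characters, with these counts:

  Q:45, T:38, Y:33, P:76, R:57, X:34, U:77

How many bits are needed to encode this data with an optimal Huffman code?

994

Build the Huffman tree bottom-up:
merge Y(33) and X(34): 67
merge T(38) and Q(45): 83
merge R(57) and 67: 124
merge P(76) and U(77): 153
merge 83 and 124: 207
merge 153 and 207: 360
Total encoded bits = sum of merged weights = 67 + 83 + 124 + 153 + 207 + 360 = 994.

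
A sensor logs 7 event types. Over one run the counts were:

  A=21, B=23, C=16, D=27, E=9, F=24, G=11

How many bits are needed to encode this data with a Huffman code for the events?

362

Build the Huffman tree bottom-up:
E(9) + G(11) → 20
C(16) + 20 → 36
A(21) + B(23) → 44
F(24) + D(27) → 51
36 + 44 → 80
51 + 80 → 131
Each symbol's bit-cost is frequency × depth; summing gives 362 bits (equivalently 20 + 36 + 44 + 51 + 80 + 131).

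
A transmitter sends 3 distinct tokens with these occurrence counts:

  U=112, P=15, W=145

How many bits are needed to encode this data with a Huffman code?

Merge the two smallest weights repeatedly:
merge P(15) and U(112): 127
merge 127 and W(145): 272
Each symbol's bit-cost is frequency × depth; summing gives 399 bits (equivalently 127 + 272).

399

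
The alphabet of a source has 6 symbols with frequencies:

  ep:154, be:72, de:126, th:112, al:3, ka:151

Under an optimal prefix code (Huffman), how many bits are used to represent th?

Repeatedly merge the two smallest:
merge al(3) and be(72): 75
merge 75 and th(112): 187
merge de(126) and ka(151): 277
merge ep(154) and 187: 341
merge 277 and 341: 618
The subtree containing th is merged 3 times, so code length = 3.

3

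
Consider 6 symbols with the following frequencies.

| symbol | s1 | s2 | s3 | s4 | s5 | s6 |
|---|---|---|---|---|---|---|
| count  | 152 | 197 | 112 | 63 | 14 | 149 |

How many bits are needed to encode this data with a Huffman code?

1640

Greedily combine the two least-frequent nodes:
merge s5(14) and s4(63): 77
merge 77 and s3(112): 189
merge s6(149) and s1(152): 301
merge 189 and s2(197): 386
merge 301 and 386: 687
Total encoded bits = sum of merged weights = 77 + 189 + 301 + 386 + 687 = 1640.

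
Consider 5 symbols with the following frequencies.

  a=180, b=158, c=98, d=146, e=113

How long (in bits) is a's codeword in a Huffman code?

Repeatedly merge the two smallest:
combine c(98), e(113) → 211
combine d(146), b(158) → 304
combine a(180), 211 → 391
combine 304, 391 → 695
The subtree containing a is merged 2 times, so code length = 2.

2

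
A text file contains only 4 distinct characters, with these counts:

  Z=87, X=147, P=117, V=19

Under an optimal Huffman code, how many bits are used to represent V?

Repeatedly merge the two smallest:
combine V(19), Z(87) → 106
combine 106, P(117) → 223
combine X(147), 223 → 370
V sits 3 levels below the root, so its codeword is 3 bits.

3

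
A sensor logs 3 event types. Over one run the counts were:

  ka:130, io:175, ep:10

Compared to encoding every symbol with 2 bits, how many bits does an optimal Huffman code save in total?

175

Fixed-length: 2 bits × 315 symbols = 630 bits.
Huffman merges:
combine ep(10), ka(130) → 140
combine 140, io(175) → 315
Huffman total = 140 + 315 = 455 bits.
Saving = 630 − 455 = 175 bits.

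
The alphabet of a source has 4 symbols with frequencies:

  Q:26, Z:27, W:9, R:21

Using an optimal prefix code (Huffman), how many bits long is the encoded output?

166

Build the Huffman tree bottom-up:
merge W(9) and R(21): 30
merge Q(26) and Z(27): 53
merge 30 and 53: 83
The encoded length is the sum of every internal node's weight: 30 + 53 + 83 = 166 bits.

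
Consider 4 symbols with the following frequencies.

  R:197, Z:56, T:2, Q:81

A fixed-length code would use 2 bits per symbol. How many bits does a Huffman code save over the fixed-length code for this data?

Fixed-length: 2 bits × 336 symbols = 672 bits.
Huffman merges:
merge T(2) and Z(56): 58
merge 58 and Q(81): 139
merge 139 and R(197): 336
Huffman total = 58 + 139 + 336 = 533 bits.
Saving = 672 − 533 = 139 bits.

139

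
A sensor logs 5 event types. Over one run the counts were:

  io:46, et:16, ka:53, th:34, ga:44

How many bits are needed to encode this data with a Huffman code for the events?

Greedily combine the two least-frequent nodes:
combine et(16), th(34) → 50
combine ga(44), io(46) → 90
combine 50, ka(53) → 103
combine 90, 103 → 193
The encoded length is the sum of every internal node's weight: 50 + 90 + 103 + 193 = 436 bits.

436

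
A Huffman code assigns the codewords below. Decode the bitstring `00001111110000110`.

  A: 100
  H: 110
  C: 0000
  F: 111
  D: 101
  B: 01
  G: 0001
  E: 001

CFFCH

Read left to right; each codeword is recognised as soon as it completes (prefix code):
  0000→C | 111→F | 111→F | 0000→C | 110→H
Decoded message: CFFCH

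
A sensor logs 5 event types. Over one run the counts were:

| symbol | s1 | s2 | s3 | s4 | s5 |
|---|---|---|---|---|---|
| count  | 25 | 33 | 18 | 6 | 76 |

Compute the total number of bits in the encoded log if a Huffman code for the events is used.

313

Merge the two smallest weights repeatedly:
merge s4(6) and s3(18): 24
merge 24 and s1(25): 49
merge s2(33) and 49: 82
merge s5(76) and 82: 158
The encoded length is the sum of every internal node's weight: 24 + 49 + 82 + 158 = 313 bits.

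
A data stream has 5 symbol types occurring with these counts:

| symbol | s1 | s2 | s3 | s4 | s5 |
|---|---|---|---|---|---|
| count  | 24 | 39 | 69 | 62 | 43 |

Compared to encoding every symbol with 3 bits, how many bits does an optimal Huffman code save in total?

Fixed-length: 3 bits × 237 symbols = 711 bits.
Huffman merges:
combine s1(24), s2(39) → 63
combine s5(43), s4(62) → 105
combine 63, s3(69) → 132
combine 105, 132 → 237
Huffman total = 63 + 105 + 132 + 237 = 537 bits.
Saving = 711 − 537 = 174 bits.

174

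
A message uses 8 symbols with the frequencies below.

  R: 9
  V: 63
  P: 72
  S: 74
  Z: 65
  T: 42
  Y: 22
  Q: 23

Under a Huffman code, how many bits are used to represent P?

2

Build the tree from the bottom:
R(9) + Y(22) → 31
Q(23) + 31 → 54
T(42) + 54 → 96
V(63) + Z(65) → 128
P(72) + S(74) → 146
96 + 128 → 224
146 + 224 → 370
P sits 2 levels below the root, so its codeword is 2 bits.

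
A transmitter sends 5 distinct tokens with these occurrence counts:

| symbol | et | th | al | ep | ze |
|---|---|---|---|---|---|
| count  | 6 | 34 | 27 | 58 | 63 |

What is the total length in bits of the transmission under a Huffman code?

Greedily combine the two least-frequent nodes:
combine et(6), al(27) → 33
combine 33, th(34) → 67
combine ep(58), ze(63) → 121
combine 67, 121 → 188
Each symbol's bit-cost is frequency × depth; summing gives 409 bits (equivalently 33 + 67 + 121 + 188).

409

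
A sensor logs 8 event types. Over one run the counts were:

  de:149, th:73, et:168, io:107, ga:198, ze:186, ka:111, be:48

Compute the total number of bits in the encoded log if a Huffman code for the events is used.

3043

Merge the two smallest weights repeatedly:
combine be(48), th(73) → 121
combine io(107), ka(111) → 218
combine 121, de(149) → 270
combine et(168), ze(186) → 354
combine ga(198), 218 → 416
combine 270, 354 → 624
combine 416, 624 → 1040
Total encoded bits = sum of merged weights = 121 + 218 + 270 + 354 + 416 + 624 + 1040 = 3043.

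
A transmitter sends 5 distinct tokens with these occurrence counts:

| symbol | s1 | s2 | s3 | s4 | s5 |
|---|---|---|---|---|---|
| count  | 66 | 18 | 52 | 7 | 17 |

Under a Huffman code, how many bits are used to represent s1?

1

Build the tree from the bottom:
combine s4(7), s5(17) → 24
combine s2(18), 24 → 42
combine 42, s3(52) → 94
combine s1(66), 94 → 160
s1 sits one level below the root: a 1-bit codeword.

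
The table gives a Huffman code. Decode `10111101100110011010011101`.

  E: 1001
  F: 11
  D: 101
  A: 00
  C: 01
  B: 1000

Read left to right; each codeword is recognised as soon as it completes (prefix code):
  101→D | 11→F | 101→D | 1001→E | 1001→E | 101→D | 00→A | 11→F | 101→D
Decoded message: DFDEEDAFD

DFDEEDAFD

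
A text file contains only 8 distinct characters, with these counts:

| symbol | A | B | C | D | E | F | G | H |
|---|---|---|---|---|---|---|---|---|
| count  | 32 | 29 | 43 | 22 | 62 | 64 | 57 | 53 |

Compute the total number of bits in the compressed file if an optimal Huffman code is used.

Merge the two smallest weights repeatedly:
D(22) + B(29) → 51
A(32) + C(43) → 75
51 + H(53) → 104
G(57) + E(62) → 119
F(64) + 75 → 139
104 + 119 → 223
139 + 223 → 362
Total encoded bits = sum of merged weights = 51 + 75 + 104 + 119 + 139 + 223 + 362 = 1073.

1073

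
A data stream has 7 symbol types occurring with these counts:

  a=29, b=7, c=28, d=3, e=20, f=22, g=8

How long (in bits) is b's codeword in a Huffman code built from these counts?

Repeatedly merge the two smallest:
merge d(3) and b(7): 10
merge g(8) and 10: 18
merge 18 and e(20): 38
merge f(22) and c(28): 50
merge a(29) and 38: 67
merge 50 and 67: 117
The subtree containing b is merged 5 times, so code length = 5.

5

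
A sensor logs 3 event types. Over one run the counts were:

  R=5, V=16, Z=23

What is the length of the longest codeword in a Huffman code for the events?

2

Merge the two lowest-weight nodes at each step:
merge R(5) and V(16): 21
merge 21 and Z(23): 44
Maximum depth reached is 2.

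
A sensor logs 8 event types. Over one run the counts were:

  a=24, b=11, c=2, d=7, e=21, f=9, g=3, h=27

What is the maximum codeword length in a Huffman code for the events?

5

Merge the two lowest-weight nodes at each step:
merge c(2) and g(3): 5
merge 5 and d(7): 12
merge f(9) and b(11): 20
merge 12 and 20: 32
merge e(21) and a(24): 45
merge h(27) and 32: 59
merge 45 and 59: 104
The first pair merged (c, g) ends up deepest, at depth 5.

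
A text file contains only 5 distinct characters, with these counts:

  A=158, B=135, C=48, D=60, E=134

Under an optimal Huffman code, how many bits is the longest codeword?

3

Merge the two lowest-weight nodes at each step:
combine C(48), D(60) → 108
combine 108, E(134) → 242
combine B(135), A(158) → 293
combine 242, 293 → 535
The rarest symbols sit at the bottom; the longest codeword is 3 bits.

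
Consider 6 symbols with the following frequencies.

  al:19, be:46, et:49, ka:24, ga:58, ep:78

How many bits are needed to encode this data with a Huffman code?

Build the Huffman tree bottom-up:
merge al(19) and ka(24): 43
merge 43 and be(46): 89
merge et(49) and ga(58): 107
merge ep(78) and 89: 167
merge 107 and 167: 274
Total encoded bits = sum of merged weights = 43 + 89 + 107 + 167 + 274 = 680.

680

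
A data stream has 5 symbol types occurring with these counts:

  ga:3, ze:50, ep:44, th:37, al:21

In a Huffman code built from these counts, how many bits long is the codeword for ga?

3

Huffman merges, smallest pair first:
ga(3) + al(21) → 24
24 + th(37) → 61
ep(44) + ze(50) → 94
61 + 94 → 155
ga's leaf is at depth 3, giving a 3-bit codeword.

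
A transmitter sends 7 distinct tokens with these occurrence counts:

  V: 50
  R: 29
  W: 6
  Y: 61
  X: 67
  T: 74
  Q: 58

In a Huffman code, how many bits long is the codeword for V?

3

Huffman merges, smallest pair first:
W(6) + R(29) → 35
35 + V(50) → 85
Q(58) + Y(61) → 119
X(67) + T(74) → 141
85 + 119 → 204
141 + 204 → 345
V sits 3 levels below the root, so its codeword is 3 bits.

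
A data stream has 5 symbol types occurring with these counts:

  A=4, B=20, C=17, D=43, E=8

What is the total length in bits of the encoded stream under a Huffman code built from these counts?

Greedily combine the two least-frequent nodes:
A(4) + E(8) → 12
12 + C(17) → 29
B(20) + 29 → 49
D(43) + 49 → 92
Each symbol's bit-cost is frequency × depth; summing gives 182 bits (equivalently 12 + 29 + 49 + 92).

182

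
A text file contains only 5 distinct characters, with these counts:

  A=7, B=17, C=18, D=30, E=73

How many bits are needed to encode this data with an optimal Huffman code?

Greedily combine the two least-frequent nodes:
A(7) + B(17) → 24
C(18) + 24 → 42
D(30) + 42 → 72
72 + E(73) → 145
Total encoded bits = sum of merged weights = 24 + 42 + 72 + 145 = 283.

283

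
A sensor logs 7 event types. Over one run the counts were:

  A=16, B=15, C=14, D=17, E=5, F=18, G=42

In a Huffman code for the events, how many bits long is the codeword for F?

3

Huffman merges, smallest pair first:
combine E(5), C(14) → 19
combine B(15), A(16) → 31
combine D(17), F(18) → 35
combine 19, 31 → 50
combine 35, G(42) → 77
combine 50, 77 → 127
F's leaf is at depth 3, giving a 3-bit codeword.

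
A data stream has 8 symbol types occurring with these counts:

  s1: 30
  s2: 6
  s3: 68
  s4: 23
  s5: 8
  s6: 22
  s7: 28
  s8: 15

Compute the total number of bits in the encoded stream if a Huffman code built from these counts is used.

Greedily combine the two least-frequent nodes:
merge s2(6) and s5(8): 14
merge 14 and s8(15): 29
merge s6(22) and s4(23): 45
merge s7(28) and 29: 57
merge s1(30) and 45: 75
merge 57 and s3(68): 125
merge 75 and 125: 200
Each symbol's bit-cost is frequency × depth; summing gives 545 bits (equivalently 14 + 29 + 45 + 57 + 75 + 125 + 200).

545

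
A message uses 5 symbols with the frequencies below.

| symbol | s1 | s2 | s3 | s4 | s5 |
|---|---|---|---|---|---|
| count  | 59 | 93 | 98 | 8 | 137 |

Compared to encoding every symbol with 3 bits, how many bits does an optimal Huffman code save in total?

Fixed-length: 3 bits × 395 symbols = 1185 bits.
Huffman merges:
merge s4(8) and s1(59): 67
merge 67 and s2(93): 160
merge s3(98) and s5(137): 235
merge 160 and 235: 395
Huffman total = 67 + 160 + 235 + 395 = 857 bits.
Saving = 1185 − 857 = 328 bits.

328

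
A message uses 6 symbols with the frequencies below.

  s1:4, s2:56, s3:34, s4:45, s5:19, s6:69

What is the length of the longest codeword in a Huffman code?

Merge the two lowest-weight nodes at each step:
s1(4) + s5(19) → 23
23 + s3(34) → 57
s4(45) + s2(56) → 101
57 + s6(69) → 126
101 + 126 → 227
The rarest symbols sit at the bottom; the longest codeword is 4 bits.

4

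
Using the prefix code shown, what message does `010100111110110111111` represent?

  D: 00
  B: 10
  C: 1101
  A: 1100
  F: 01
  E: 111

FFDECBEE

Read left to right; each codeword is recognised as soon as it completes (prefix code):
  01→F | 01→F | 00→D | 111→E | 1101→C | 10→B | 111→E | 111→E
Decoded message: FFDECBEE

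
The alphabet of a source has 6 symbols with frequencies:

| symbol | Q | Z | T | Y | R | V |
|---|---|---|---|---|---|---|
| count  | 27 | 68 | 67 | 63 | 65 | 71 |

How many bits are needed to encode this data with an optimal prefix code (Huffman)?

Greedily combine the two least-frequent nodes:
combine Q(27), Y(63) → 90
combine R(65), T(67) → 132
combine Z(68), V(71) → 139
combine 90, 132 → 222
combine 139, 222 → 361
Total encoded bits = sum of merged weights = 90 + 132 + 139 + 222 + 361 = 944.

944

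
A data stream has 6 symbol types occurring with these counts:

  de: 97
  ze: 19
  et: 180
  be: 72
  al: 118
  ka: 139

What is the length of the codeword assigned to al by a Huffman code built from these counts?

Repeatedly merge the two smallest:
ze(19) + be(72) → 91
91 + de(97) → 188
al(118) + ka(139) → 257
et(180) + 188 → 368
257 + 368 → 625
The subtree containing al is merged 2 times, so code length = 2.

2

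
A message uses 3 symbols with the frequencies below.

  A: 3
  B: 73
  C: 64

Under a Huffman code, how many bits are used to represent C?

2

Repeatedly merge the two smallest:
combine A(3), C(64) → 67
combine 67, B(73) → 140
C's leaf is at depth 2, giving a 2-bit codeword.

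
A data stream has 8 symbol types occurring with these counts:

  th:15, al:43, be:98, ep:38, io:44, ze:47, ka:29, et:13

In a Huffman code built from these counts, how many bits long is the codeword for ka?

3

Build the tree from the bottom:
combine et(13), th(15) → 28
combine 28, ka(29) → 57
combine ep(38), al(43) → 81
combine io(44), ze(47) → 91
combine 57, 81 → 138
combine 91, be(98) → 189
combine 138, 189 → 327
The subtree containing ka is merged 3 times, so code length = 3.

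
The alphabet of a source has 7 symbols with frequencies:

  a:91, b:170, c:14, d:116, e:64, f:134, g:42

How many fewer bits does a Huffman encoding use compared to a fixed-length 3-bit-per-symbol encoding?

Fixed-length: 3 bits × 631 symbols = 1893 bits.
Huffman merges:
c(14) + g(42) → 56
56 + e(64) → 120
a(91) + d(116) → 207
120 + f(134) → 254
b(170) + 207 → 377
254 + 377 → 631
Huffman total = 56 + 120 + 207 + 254 + 377 + 631 = 1645 bits.
Saving = 1893 − 1645 = 248 bits.

248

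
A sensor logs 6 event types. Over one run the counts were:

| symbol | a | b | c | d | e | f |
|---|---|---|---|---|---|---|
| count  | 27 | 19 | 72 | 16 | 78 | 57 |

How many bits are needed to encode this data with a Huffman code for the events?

635

Greedily combine the two least-frequent nodes:
merge d(16) and b(19): 35
merge a(27) and 35: 62
merge f(57) and 62: 119
merge c(72) and e(78): 150
merge 119 and 150: 269
The encoded length is the sum of every internal node's weight: 35 + 62 + 119 + 150 + 269 = 635 bits.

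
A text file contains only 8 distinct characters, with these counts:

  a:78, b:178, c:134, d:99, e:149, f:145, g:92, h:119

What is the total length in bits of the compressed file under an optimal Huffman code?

Build the Huffman tree bottom-up:
a(78) + g(92) → 170
d(99) + h(119) → 218
c(134) + f(145) → 279
e(149) + 170 → 319
b(178) + 218 → 396
279 + 319 → 598
396 + 598 → 994
Each symbol's bit-cost is frequency × depth; summing gives 2974 bits (equivalently 170 + 218 + 279 + 319 + 396 + 598 + 994).

2974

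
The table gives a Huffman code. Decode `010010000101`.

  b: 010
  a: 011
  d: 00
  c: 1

Read left to right; each codeword is recognised as soon as it completes (prefix code):
  010→b | 010→b | 00→d | 010→b | 1→c
Decoded message: bbdbc

bbdbc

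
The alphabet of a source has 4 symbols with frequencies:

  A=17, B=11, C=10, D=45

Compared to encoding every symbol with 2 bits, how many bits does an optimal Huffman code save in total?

24

Fixed-length: 2 bits × 83 symbols = 166 bits.
Huffman merges:
combine C(10), B(11) → 21
combine A(17), 21 → 38
combine 38, D(45) → 83
Huffman total = 21 + 38 + 83 = 142 bits.
Saving = 166 − 142 = 24 bits.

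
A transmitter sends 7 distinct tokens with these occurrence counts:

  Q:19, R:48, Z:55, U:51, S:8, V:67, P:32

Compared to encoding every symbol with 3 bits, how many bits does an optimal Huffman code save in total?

95

Fixed-length: 3 bits × 280 symbols = 840 bits.
Huffman merges:
merge S(8) and Q(19): 27
merge 27 and P(32): 59
merge R(48) and U(51): 99
merge Z(55) and 59: 114
merge V(67) and 99: 166
merge 114 and 166: 280
Huffman total = 27 + 59 + 99 + 114 + 166 + 280 = 745 bits.
Saving = 840 − 745 = 95 bits.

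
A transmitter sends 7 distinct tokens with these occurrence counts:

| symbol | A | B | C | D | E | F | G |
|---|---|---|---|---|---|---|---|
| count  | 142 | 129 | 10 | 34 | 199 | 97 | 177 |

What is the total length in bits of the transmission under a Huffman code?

2031

Greedily combine the two least-frequent nodes:
combine C(10), D(34) → 44
combine 44, F(97) → 141
combine B(129), 141 → 270
combine A(142), G(177) → 319
combine E(199), 270 → 469
combine 319, 469 → 788
Each symbol's bit-cost is frequency × depth; summing gives 2031 bits (equivalently 44 + 141 + 270 + 319 + 469 + 788).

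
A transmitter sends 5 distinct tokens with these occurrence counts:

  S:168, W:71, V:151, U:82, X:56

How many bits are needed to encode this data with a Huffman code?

1183

Build the Huffman tree bottom-up:
merge X(56) and W(71): 127
merge U(82) and 127: 209
merge V(151) and S(168): 319
merge 209 and 319: 528
Each symbol's bit-cost is frequency × depth; summing gives 1183 bits (equivalently 127 + 209 + 319 + 528).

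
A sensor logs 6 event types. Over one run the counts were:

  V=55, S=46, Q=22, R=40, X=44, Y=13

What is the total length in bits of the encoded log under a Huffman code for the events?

550

Build the Huffman tree bottom-up:
Y(13) + Q(22) → 35
35 + R(40) → 75
X(44) + S(46) → 90
V(55) + 75 → 130
90 + 130 → 220
Each symbol's bit-cost is frequency × depth; summing gives 550 bits (equivalently 35 + 75 + 90 + 130 + 220).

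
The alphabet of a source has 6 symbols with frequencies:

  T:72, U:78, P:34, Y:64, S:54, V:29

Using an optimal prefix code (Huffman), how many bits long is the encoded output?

842

Build the Huffman tree bottom-up:
merge V(29) and P(34): 63
merge S(54) and 63: 117
merge Y(64) and T(72): 136
merge U(78) and 117: 195
merge 136 and 195: 331
The encoded length is the sum of every internal node's weight: 63 + 117 + 136 + 195 + 331 = 842 bits.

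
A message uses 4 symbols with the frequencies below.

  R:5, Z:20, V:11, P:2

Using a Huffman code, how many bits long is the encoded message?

63

Merge the two smallest weights repeatedly:
P(2) + R(5) → 7
7 + V(11) → 18
18 + Z(20) → 38
The encoded length is the sum of every internal node's weight: 7 + 18 + 38 = 63 bits.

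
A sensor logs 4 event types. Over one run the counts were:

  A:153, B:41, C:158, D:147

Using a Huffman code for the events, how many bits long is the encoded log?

Greedily combine the two least-frequent nodes:
combine B(41), D(147) → 188
combine A(153), C(158) → 311
combine 188, 311 → 499
Each symbol's bit-cost is frequency × depth; summing gives 998 bits (equivalently 188 + 311 + 499).

998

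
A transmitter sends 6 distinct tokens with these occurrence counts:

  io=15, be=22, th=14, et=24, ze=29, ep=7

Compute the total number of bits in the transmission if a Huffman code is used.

279

Merge the two smallest weights repeatedly:
combine ep(7), th(14) → 21
combine io(15), 21 → 36
combine be(22), et(24) → 46
combine ze(29), 36 → 65
combine 46, 65 → 111
The encoded length is the sum of every internal node's weight: 21 + 36 + 46 + 65 + 111 = 279 bits.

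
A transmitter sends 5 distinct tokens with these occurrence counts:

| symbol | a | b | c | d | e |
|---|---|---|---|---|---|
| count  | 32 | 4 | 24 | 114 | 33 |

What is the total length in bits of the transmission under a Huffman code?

388

Merge the two smallest weights repeatedly:
merge b(4) and c(24): 28
merge 28 and a(32): 60
merge e(33) and 60: 93
merge 93 and d(114): 207
Total encoded bits = sum of merged weights = 28 + 60 + 93 + 207 = 388.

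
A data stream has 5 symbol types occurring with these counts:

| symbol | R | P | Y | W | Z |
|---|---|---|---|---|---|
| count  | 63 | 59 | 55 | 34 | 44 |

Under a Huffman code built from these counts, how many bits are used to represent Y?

Repeatedly merge the two smallest:
combine W(34), Z(44) → 78
combine Y(55), P(59) → 114
combine R(63), 78 → 141
combine 114, 141 → 255
Y's leaf is at depth 2, giving a 2-bit codeword.

2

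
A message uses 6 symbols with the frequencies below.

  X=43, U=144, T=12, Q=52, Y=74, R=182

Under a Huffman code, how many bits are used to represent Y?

Repeatedly merge the two smallest:
merge T(12) and X(43): 55
merge Q(52) and 55: 107
merge Y(74) and 107: 181
merge U(144) and 181: 325
merge R(182) and 325: 507
The subtree containing Y is merged 3 times, so code length = 3.

3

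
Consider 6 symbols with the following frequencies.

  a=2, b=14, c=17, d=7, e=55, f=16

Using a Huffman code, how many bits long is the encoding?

232

Merge the two smallest weights repeatedly:
merge a(2) and d(7): 9
merge 9 and b(14): 23
merge f(16) and c(17): 33
merge 23 and 33: 56
merge e(55) and 56: 111
The encoded length is the sum of every internal node's weight: 9 + 23 + 33 + 56 + 111 = 232 bits.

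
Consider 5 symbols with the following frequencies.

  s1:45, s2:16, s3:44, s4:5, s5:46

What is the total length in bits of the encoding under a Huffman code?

Build the Huffman tree bottom-up:
merge s4(5) and s2(16): 21
merge 21 and s3(44): 65
merge s1(45) and s5(46): 91
merge 65 and 91: 156
Total encoded bits = sum of merged weights = 21 + 65 + 91 + 156 = 333.

333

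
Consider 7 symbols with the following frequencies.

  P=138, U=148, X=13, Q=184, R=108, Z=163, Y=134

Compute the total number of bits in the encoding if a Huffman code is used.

2438

Merge the two smallest weights repeatedly:
combine X(13), R(108) → 121
combine 121, Y(134) → 255
combine P(138), U(148) → 286
combine Z(163), Q(184) → 347
combine 255, 286 → 541
combine 347, 541 → 888
Each symbol's bit-cost is frequency × depth; summing gives 2438 bits (equivalently 121 + 255 + 286 + 347 + 541 + 888).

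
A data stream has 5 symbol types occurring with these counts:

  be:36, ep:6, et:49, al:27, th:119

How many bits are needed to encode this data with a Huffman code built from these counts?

Merge the two smallest weights repeatedly:
merge ep(6) and al(27): 33
merge 33 and be(36): 69
merge et(49) and 69: 118
merge 118 and th(119): 237
Each symbol's bit-cost is frequency × depth; summing gives 457 bits (equivalently 33 + 69 + 118 + 237).

457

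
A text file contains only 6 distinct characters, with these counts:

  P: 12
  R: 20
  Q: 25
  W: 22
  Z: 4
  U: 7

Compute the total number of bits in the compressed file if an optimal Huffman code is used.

214

Greedily combine the two least-frequent nodes:
combine Z(4), U(7) → 11
combine 11, P(12) → 23
combine R(20), W(22) → 42
combine 23, Q(25) → 48
combine 42, 48 → 90
Total encoded bits = sum of merged weights = 11 + 23 + 42 + 48 + 90 = 214.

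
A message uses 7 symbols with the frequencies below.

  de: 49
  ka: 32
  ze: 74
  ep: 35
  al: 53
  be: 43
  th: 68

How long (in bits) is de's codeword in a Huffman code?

3

Huffman merges, smallest pair first:
combine ka(32), ep(35) → 67
combine be(43), de(49) → 92
combine al(53), 67 → 120
combine th(68), ze(74) → 142
combine 92, 120 → 212
combine 142, 212 → 354
de sits 3 levels below the root, so its codeword is 3 bits.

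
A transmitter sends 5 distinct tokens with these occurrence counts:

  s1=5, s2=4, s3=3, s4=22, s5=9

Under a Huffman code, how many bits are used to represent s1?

3

Build the tree from the bottom:
s3(3) + s2(4) → 7
s1(5) + 7 → 12
s5(9) + 12 → 21
21 + s4(22) → 43
s1's leaf is at depth 3, giving a 3-bit codeword.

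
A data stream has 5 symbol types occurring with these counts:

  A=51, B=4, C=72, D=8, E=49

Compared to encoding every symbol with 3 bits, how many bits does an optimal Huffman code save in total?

Fixed-length: 3 bits × 184 symbols = 552 bits.
Huffman merges:
B(4) + D(8) → 12
12 + E(49) → 61
A(51) + 61 → 112
C(72) + 112 → 184
Huffman total = 12 + 61 + 112 + 184 = 369 bits.
Saving = 552 − 369 = 183 bits.

183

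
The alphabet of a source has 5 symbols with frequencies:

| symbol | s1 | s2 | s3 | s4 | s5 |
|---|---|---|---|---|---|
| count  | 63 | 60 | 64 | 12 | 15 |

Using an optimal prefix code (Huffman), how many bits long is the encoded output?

Greedily combine the two least-frequent nodes:
merge s4(12) and s5(15): 27
merge 27 and s2(60): 87
merge s1(63) and s3(64): 127
merge 87 and 127: 214
Each symbol's bit-cost is frequency × depth; summing gives 455 bits (equivalently 27 + 87 + 127 + 214).

455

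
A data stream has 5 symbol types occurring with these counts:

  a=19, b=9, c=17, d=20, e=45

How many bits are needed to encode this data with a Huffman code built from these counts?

Greedily combine the two least-frequent nodes:
combine b(9), c(17) → 26
combine a(19), d(20) → 39
combine 26, 39 → 65
combine e(45), 65 → 110
Total encoded bits = sum of merged weights = 26 + 39 + 65 + 110 = 240.

240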